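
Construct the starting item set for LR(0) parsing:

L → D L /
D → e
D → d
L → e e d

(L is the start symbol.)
First, augment the grammar with L' → L
I₀ = CLOSURE({ [L' → . L] }):
  [L' → . L] has the dot before L: add [L → . D L /], [L → . e e d]
  [L → . D L /] has the dot before D: add [D → . e], [D → . d]
No further items can be added.

I₀ = { [D → . d], [D → . e], [L → . D L /], [L → . e e d], [L' → . L] }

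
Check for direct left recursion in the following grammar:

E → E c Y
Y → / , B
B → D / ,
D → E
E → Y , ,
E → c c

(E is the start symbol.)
Direct left recursion occurs when N → N α for some non-terminal N (the right-hand side begins with the left-hand side itself).

E → E c Y: LEFT RECURSIVE (starts with E)
Y → / , B: starts with '/'
B → D / ,: starts with D
D → E: starts with E
E → Y , ,: starts with Y
E → c c: starts with c

The grammar has direct left recursion on: E.

Answer: Yes, E is left-recursive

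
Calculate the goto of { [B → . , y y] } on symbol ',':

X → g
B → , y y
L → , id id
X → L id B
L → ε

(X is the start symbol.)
GOTO(I, ',') = CLOSURE({ [A → αX.β] : [A → α.Xβ] ∈ I, X = ',' })

Items with dot before ',', with the dot advanced:
  [B → . , y y] → [B → , . y y]
Closure adds nothing (no advanced item has the dot before a non-terminal).

GOTO = { [B → , . y y] }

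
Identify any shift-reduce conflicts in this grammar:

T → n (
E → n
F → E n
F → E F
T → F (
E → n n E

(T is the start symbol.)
Yes — I4: [E → n .] vs [E → n . n E]; I8: [E → n .] vs [E → n . n E]; I11: [E → n .] vs [E → n . n E]

A shift-reduce conflict occurs when an LR(0) state has both:
  - a complete (reduce) item [A → α .] (dot at the end), and
  - a shift item [B → β . c γ] (dot before a terminal).

Augment with T' → T and build the canonical LR(0) collection (I0 = CLOSURE({[T' → . T]}), then GOTO on every symbol after a dot until no new states appear). It has 12 states:
  I0: { [E → . n n E], [E → . n], [F → . E F], [F → . E n], [T → . F (], [T → . n (], [T' → . T] }  — shift
  I1: { [E → . n n E], [E → . n], [F → . E F], [F → . E n], [F → E . F], [F → E . n] }  — shift
  I2: { [T → F . (] }  — shift
  I3: { [T' → T .] }  — accept
  I4: { [E → n . n E], [E → n .], [T → n . (] }  — shift, reduce
  I5: { [T → n ( .] }  — reduce
  I6: { [E → . n n E], [E → . n], [E → n n . E] }  — shift
  I7: { [E → n n E .] }  — reduce
  I8: { [E → n . n E], [E → n .] }  — shift, reduce
  I9: { [T → F ( .] }  — reduce
  I10: { [F → E F .] }  — reduce
  I11: { [E → n . n E], [E → n .], [F → E n .] }  — shift, 2 reduces

I4 contains reduce item [E → n .] and shift items [E → n . n E], [T → n . (] — shift-reduce conflict.
I8 contains reduce item [E → n .] and shift item [E → n . n E] — shift-reduce conflict.
I11 contains reduce items [E → n .], [F → E n .] and shift item [E → n . n E] — shift-reduce conflict.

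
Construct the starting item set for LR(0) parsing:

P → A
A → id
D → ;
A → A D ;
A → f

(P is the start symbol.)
First, augment the grammar with P' → P
I₀ = CLOSURE({ [P' → . P] }):
  [P' → . P] has the dot before P: add [P → . A]
  [P → . A] has the dot before A: add [A → . id], [A → . A D ;], [A → . f]
No further items can be added.

I₀ = { [A → . A D ;], [A → . f], [A → . id], [P → . A], [P' → . P] }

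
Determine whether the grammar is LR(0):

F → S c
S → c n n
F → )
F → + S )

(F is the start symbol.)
A grammar is LR(0) if no state in the canonical LR(0) collection has:
  - both a shift item (dot before a terminal) and a complete item (shift-reduce conflict), or
  - two or more complete items (reduce-reduce conflict; the accept item [F' → F .] counts as a complete item here).

Augment with F' → F and build the canonical LR(0) collection (I0 = CLOSURE({[F' → . F]}), then GOTO on every symbol after a dot until no new states appear). It has 11 states:
  I0: { [F → . )], [F → . + S )], [F → . S c], [F' → . F], [S → . c n n] }  — shift
  I1: { [F → ) .] }  — reduce
  I2: { [F → + . S )], [S → . c n n] }  — shift
  I3: { [F' → F .] }  — accept
  I4: { [F → S . c] }  — shift
  I5: { [S → c . n n] }  — shift
  I6: { [S → c n . n] }  — shift
  I7: { [S → c n n .] }  — reduce
  I8: { [F → S c .] }  — reduce
  I9: { [F → + S . )] }  — shift
  I10: { [F → + S ) .] }  — reduce

Every state is either a pure shift/goto state or contains exactly one complete item and nothing to shift — no conflicts. The grammar is LR(0).

Answer: Yes, the grammar is LR(0)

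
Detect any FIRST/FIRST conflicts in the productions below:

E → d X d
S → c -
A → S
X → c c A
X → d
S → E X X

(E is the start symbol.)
No FIRST/FIRST conflicts.

A FIRST/FIRST conflict occurs when two productions N → α and N → β for the same non-terminal have FIRST(α) ∩ FIRST(β) ≠ ∅ (with ε ∈ FIRST of a nullable right-hand side, so two nullable alternatives also conflict).

FIRST sets of the non-terminals at (or reachable through a nullable prefix from) the front of some alternative:
  FIRST(E) = { 'd' }

Productions for S:
  S → c -: FIRST = { 'c' }
  S → E X X: FIRST = { 'd' }
Productions for X:
  X → c c A: FIRST = { 'c' }
  X → d: FIRST = { 'd' }
E, A have only one production, so no FIRST/FIRST conflict is possible there.

All alternatives of each non-terminal have pairwise disjoint FIRST sets.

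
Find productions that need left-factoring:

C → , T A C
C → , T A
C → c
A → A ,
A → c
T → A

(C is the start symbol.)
Left-factoring is needed when two productions for the same non-terminal
share a common prefix on the right-hand side.

Productions for C:
  C → , T A C
  C → , T A
  C → c
Productions for A:
  A → A ,
  A → c

Found common prefix ', T A' in productions for C

Answer: Yes, C has productions with common prefix ', T A'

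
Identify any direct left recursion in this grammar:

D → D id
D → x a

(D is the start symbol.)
Yes, D is left-recursive

D → D id: LEFT RECURSIVE (starts with D)
D → x a: starts with x

The grammar has direct left recursion on: D.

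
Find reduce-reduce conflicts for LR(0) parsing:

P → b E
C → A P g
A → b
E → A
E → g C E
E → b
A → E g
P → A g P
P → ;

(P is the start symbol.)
Yes — I5: [A → b .] vs [E → b .]; I9: [A → b .] vs [E → b .]

A reduce-reduce conflict occurs when an LR(0) state has two complete items [A → α .] and [B → β .] — both call for a reduction, and with no lookahead the parser cannot choose between them.

Augment with P' → P and build the canonical LR(0) collection (I0 = CLOSURE({[P' → . P]}), then GOTO on every symbol after a dot until no new states appear). It has 18 states:
  I0: { [A → . E g], [A → . b], [E → . A], [E → . b], [E → . g C E], [P → . ;], [P → . A g P], [P → . b E], [P' → . P] }  — shift
  I1: { [P → ; .] }  — reduce
  I2: { [E → A .], [P → A . g P] }  — shift, reduce
  I3: { [A → E . g] }  — shift
  I4: { [P' → P .] }  — accept
  I5: { [A → . E g], [A → . b], [A → b .], [E → . A], [E → . b], [E → . g C E], [E → b .], [P → b . E] }  — shift, 2 reduces
  I6: { [A → . E g], [A → . b], [C → . A P g], [E → . A], [E → . b], [E → . g C E], [E → g . C E] }  — shift
  I7: { [A → . E g], [A → . b], [C → A . P g], [E → . A], [E → . b], [E → . g C E], [E → A .], [P → . ;], [P → . A g P], [P → . b E] }  — shift, reduce
  I8: { [A → . E g], [A → . b], [E → . A], [E → . b], [E → . g C E], [E → g C . E] }  — shift
  I9: { [A → b .], [E → b .] }  — 2 reduces
  I10: { [E → A .] }  — reduce
  I11: { [A → E . g], [E → g C E .] }  — shift, reduce
  I12: { [A → E g .] }  — reduce
  I13: { [C → A P . g] }  — shift
  I14: { [C → A P g .] }  — reduce
  I15: { [A → E . g], [P → b E .] }  — shift, reduce
  I16: { [A → . E g], [A → . b], [E → . A], [E → . b], [E → . g C E], [P → . ;], [P → . A g P], [P → . b E], [P → A g . P] }  — shift
  I17: { [P → A g P .] }  — reduce

I5 contains complete items [A → b .], [E → b .] — reduce-reduce conflict.
I9 contains complete items [A → b .], [E → b .] — reduce-reduce conflict.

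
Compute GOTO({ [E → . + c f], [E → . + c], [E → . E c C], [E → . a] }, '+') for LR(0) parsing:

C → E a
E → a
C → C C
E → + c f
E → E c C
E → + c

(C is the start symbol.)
GOTO(I, '+') = CLOSURE({ [A → αX.β] : [A → α.Xβ] ∈ I, X = '+' })

Items with dot before '+', with the dot advanced:
  [E → . + c] → [E → + . c]
  [E → . + c f] → [E → + . c f]
Closure adds nothing (no advanced item has the dot before a non-terminal).

GOTO = { [E → + . c f], [E → + . c] }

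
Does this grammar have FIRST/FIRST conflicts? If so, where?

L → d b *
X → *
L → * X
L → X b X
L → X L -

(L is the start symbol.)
Yes. L → '*' X / L → X b X on { '*' }; L → '*' X / L → X L '-' on { '*' }; L → X b X / L → X L '-' on { '*' }

FIRST sets of the non-terminals at (or reachable through a nullable prefix from) the front of some alternative:
  FIRST(X) = { '*' }

Productions for L:
  L → d b *: FIRST = { 'd' }
  L → * X: FIRST = { '*' }
  L → X b X: FIRST = { '*' }
  L → X L -: FIRST = { '*' }
X has only one production, so no FIRST/FIRST conflict is possible there.

Conflict for L: L → * X and L → X b X
  Overlap: { '*' }
Conflict for L: L → * X and L → X L -
  Overlap: { '*' }
Conflict for L: L → X b X and L → X L -
  Overlap: { '*' }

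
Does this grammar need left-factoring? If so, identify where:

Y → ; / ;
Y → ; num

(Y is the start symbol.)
Left-factoring is needed when two productions for the same non-terminal
share a common prefix on the right-hand side.

Productions for Y:
  Y → ; / ;
  Y → ; num

Found common prefix ';' in productions for Y

Answer: Yes, Y has productions with common prefix ';'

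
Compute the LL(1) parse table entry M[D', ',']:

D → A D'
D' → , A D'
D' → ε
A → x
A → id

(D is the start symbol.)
To find M[D', ','], we find productions for D' where ',' is in the predict set (PREDICT(N → α) = (FIRST(α) \ {ε}) ∪ (FOLLOW(N) if α ⇒* ε)).

Relevant sets:
  FOLLOW(D') = { $ }

D' → , A D': PREDICT = { ',' }
  ',' is in predict set, so this production goes in M[D', ',']
D' → ε: PREDICT = { $ }

M[D', ','] = D' → , A D'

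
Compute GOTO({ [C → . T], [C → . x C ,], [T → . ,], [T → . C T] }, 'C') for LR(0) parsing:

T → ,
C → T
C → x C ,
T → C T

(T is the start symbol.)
GOTO(I, 'C') = CLOSURE({ [A → αX.β] : [A → α.Xβ] ∈ I, X = 'C' })

Items with dot before 'C', with the dot advanced:
  [T → . C T] → [T → C . T]
Closure of the advanced items:
  [T → C . T] has the dot before T: add [T → . ,], [T → . C T]
  [T → . C T] has the dot before C: add [C → . T], [C → . x C ,]

GOTO = { [C → . T], [C → . x C ,], [T → . ,], [T → . C T], [T → C . T] }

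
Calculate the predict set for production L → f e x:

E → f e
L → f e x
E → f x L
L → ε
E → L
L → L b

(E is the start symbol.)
{ 'f' }

PREDICT(L → f e x) = (FIRST(RHS) \ {ε}) ∪ (FOLLOW(L) if ε ∈ FIRST(RHS), i.e. RHS ⇒* ε)
FIRST(f e x) = { 'f' }
ε ∉ FIRST(f e x), so FOLLOW(L) is not added.
PREDICT(L → f e x) = { 'f' }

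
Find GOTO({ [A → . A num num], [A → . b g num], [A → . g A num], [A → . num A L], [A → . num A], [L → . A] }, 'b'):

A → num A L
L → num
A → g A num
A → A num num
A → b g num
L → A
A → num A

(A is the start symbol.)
GOTO(I, 'b') = CLOSURE({ [A → αX.β] : [A → α.Xβ] ∈ I, X = 'b' })

Items with dot before 'b', with the dot advanced:
  [A → . b g num] → [A → b . g num]
Closure adds nothing (no advanced item has the dot before a non-terminal).

GOTO = { [A → b . g num] }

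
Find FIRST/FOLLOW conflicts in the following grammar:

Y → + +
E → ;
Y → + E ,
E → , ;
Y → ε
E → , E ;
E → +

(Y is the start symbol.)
Nullable non-terminals: Y.

Y: nullable alternative(s) Y → ε; FOLLOW(Y) = { $ }
  Y → + +: FIRST \ {ε} = { '+' } — disjoint from FOLLOW(Y)
  Y → + E ,: FIRST \ {ε} = { '+' } — disjoint from FOLLOW(Y)
  Y → ε: FIRST \ {ε} = { } — this is the only nullable alternative, skip

E has no nullable alternative, so no FIRST/FOLLOW check is needed there.

No FIRST/FOLLOW conflicts found.

Answer: No FIRST/FOLLOW conflicts.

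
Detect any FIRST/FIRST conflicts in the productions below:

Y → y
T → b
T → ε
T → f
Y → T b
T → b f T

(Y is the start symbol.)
FIRST sets of the non-terminals at (or reachable through a nullable prefix from) the front of some alternative:
  FIRST(T) = { 'b', 'f', ε }

Productions for Y:
  Y → y: FIRST = { 'y' }
  Y → T b: FIRST = { 'b', 'f' }
Productions for T:
  T → b: FIRST = { 'b' }
  T → ε: FIRST = { ε }
  T → f: FIRST = { 'f' }
  T → b f T: FIRST = { 'b' }

Conflict for T: T → b and T → b f T
  Overlap: { 'b' }

Answer: Yes. T → b / T → b f T on { 'b' }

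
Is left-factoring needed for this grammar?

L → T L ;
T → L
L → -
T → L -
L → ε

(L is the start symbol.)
Left-factoring is needed when two productions for the same non-terminal
share a common prefix on the right-hand side.

Productions for L:
  L → T L ;
  L → -
  L → ε
Productions for T:
  T → L
  T → L -

Found common prefix 'L' in productions for T

Answer: Yes, T has productions with common prefix 'L'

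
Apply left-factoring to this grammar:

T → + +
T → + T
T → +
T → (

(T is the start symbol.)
T → + T'
T' → +
T' → T
T' → ε
T → (

Left-factoring transforms A → αβ₁ | αβ₂ into A → αA' and A' → β₁ | β₂
(α is the longest common prefix among the alternatives). Repeat until
no nonterminal has two alternatives with a common prefix.

Round 1: T has alternatives sharing prefix '+'. Introduce T': T → + T'
  Add: T' → +
  Add: T' → T
  Add: T' → ε

No remaining common prefixes — done.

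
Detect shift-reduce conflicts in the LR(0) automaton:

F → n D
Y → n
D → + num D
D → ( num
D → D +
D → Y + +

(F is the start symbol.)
Augment with F' → F and build the canonical LR(0) collection (I0 = CLOSURE({[F' → . F]}), then GOTO on every symbol after a dot until no new states appear). It has 14 states:
  I0: { [F → . n D], [F' → . F] }  — shift
  I1: { [F' → F .] }  — accept
  I2: { [D → . ( num], [D → . + num D], [D → . D +], [D → . Y + +], [F → n . D], [Y → . n] }  — shift
  I3: { [D → ( . num] }  — shift
  I4: { [D → + . num D] }  — shift
  I5: { [D → D . +], [F → n D .] }  — shift, reduce
  I6: { [D → Y . + +] }  — shift
  I7: { [Y → n .] }  — reduce
  I8: { [D → Y + . +] }  — shift
  I9: { [D → Y + + .] }  — reduce
  I10: { [D → D + .] }  — reduce
  I11: { [D → + num . D], [D → . ( num], [D → . + num D], [D → . D +], [D → . Y + +], [Y → . n] }  — shift
  I12: { [D → + num D .], [D → D . +] }  — shift, reduce
  I13: { [D → ( num .] }  — reduce

I5 contains reduce item [F → n D .] and shift item [D → D . +] — shift-reduce conflict.
I12 contains reduce item [D → + num D .] and shift item [D → D . +] — shift-reduce conflict.

Answer: Yes — I5: [F → n D .] vs [D → D . +]; I12: [D → + num D .] vs [D → D . +]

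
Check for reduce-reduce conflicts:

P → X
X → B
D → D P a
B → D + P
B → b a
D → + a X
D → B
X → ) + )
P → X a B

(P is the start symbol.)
A reduce-reduce conflict occurs when an LR(0) state has two complete items [A → α .] and [B → β .] — both call for a reduction, and with no lookahead the parser cannot choose between them.

Augment with P' → P and build the canonical LR(0) collection (I0 = CLOSURE({[P' → . P]}), then GOTO on every symbol after a dot until no new states appear). It has 19 states:
  I0: { [B → . D + P], [B → . b a], [D → . + a X], [D → . B], [D → . D P a], [P → . X a B], [P → . X], [P' → . P], [X → . ) + )], [X → . B] }  — shift
  I1: { [X → ) . + )] }  — shift
  I2: { [D → + . a X] }  — shift
  I3: { [D → B .], [X → B .] }  — 2 reduces
  I4: { [B → . D + P], [B → . b a], [B → D . + P], [D → . + a X], [D → . B], [D → . D P a], [D → D . P a], [P → . X a B], [P → . X], [X → . ) + )], [X → . B] }  — shift
  I5: { [P' → P .] }  — accept
  I6: { [P → X . a B], [P → X .] }  — shift, reduce
  I7: { [B → b . a] }  — shift
  I8: { [B → b a .] }  — reduce
  I9: { [B → . D + P], [B → . b a], [D → . + a X], [D → . B], [D → . D P a], [P → X a . B] }  — shift
  I10: { [D → B .], [P → X a B .] }  — 2 reduces
  I11: { [B → . D + P], [B → . b a], [B → D + . P], [D → + . a X], [D → . + a X], [D → . B], [D → . D P a], [P → . X a B], [P → . X], [X → . ) + )], [X → . B] }  — shift
  I12: { [D → D P . a] }  — shift
  I13: { [D → D P a .] }  — reduce
  I14: { [B → D + P .] }  — reduce
  I15: { [B → . D + P], [B → . b a], [D → + a . X], [D → . + a X], [D → . B], [D → . D P a], [X → . ) + )], [X → . B] }  — shift
  I16: { [D → + a X .] }  — reduce
  I17: { [X → ) + . )] }  — shift
  I18: { [X → ) + ) .] }  — reduce

I3 contains complete items [D → B .], [X → B .] — reduce-reduce conflict.
I10 contains complete items [D → B .], [P → X a B .] — reduce-reduce conflict.

Answer: Yes — I3: [D → B .] vs [X → B .]; I10: [D → B .] vs [P → X a B .]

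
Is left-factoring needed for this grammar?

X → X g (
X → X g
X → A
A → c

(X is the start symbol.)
Yes, X has productions with common prefix 'X g'

Left-factoring is needed when two productions for the same non-terminal
share a common prefix on the right-hand side.

Productions for X:
  X → X g (
  X → X g
  X → A

Found common prefix 'X g' in productions for X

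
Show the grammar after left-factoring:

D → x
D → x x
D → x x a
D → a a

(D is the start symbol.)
D → x D'
D' → ε
D' → x D''
D'' → ε
D'' → a
D → a a

Left-factoring transforms A → αβ₁ | αβ₂ into A → αA' and A' → β₁ | β₂
(α is the longest common prefix among the alternatives). Repeat until
no nonterminal has two alternatives with a common prefix.

Round 1: D has alternatives sharing prefix 'x'. Introduce D': D → x D'
  Add: D' → ε
  Add: D' → x
  Add: D' → x a

Round 2: D' has alternatives sharing prefix 'x'. Introduce D'': D' → x D''
  Add: D'' → ε
  Add: D'' → a

No remaining common prefixes — done.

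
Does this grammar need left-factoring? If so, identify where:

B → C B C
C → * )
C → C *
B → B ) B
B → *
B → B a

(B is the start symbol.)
Left-factoring is needed when two productions for the same non-terminal
share a common prefix on the right-hand side.

Productions for B:
  B → C B C
  B → B ) B
  B → *
  B → B a
Productions for C:
  C → * )
  C → C *

Found common prefix 'B' in productions for B

Answer: Yes, B has productions with common prefix 'B'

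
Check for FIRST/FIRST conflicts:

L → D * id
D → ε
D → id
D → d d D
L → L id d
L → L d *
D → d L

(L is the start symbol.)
Yes. L → D '*' id / L → L id d on { '*', 'd', 'id' }; L → D '*' id / L → L d '*' on { '*', 'd', 'id' }; L → L id d / L → L d '*' on { '*', 'd', 'id' }; D → d d D / D → d L on { 'd' }

FIRST sets of the non-terminals at (or reachable through a nullable prefix from) the front of some alternative:
  FIRST(D) = { 'd', 'id', ε }
  FIRST(L) = { '*', 'd', 'id' }

Productions for L:
  L → D * id: FIRST = { '*', 'd', 'id' }
  L → L id d: FIRST = { '*', 'd', 'id' }
  L → L d *: FIRST = { '*', 'd', 'id' }
Productions for D:
  D → ε: FIRST = { ε }
  D → id: FIRST = { 'id' }
  D → d d D: FIRST = { 'd' }
  D → d L: FIRST = { 'd' }

Conflict for L: L → D * id and L → L id d
  Overlap: { '*', 'd', 'id' }
Conflict for L: L → D * id and L → L d *
  Overlap: { '*', 'd', 'id' }
Conflict for L: L → L id d and L → L d *
  Overlap: { '*', 'd', 'id' }
Conflict for D: D → d d D and D → d L
  Overlap: { 'd' }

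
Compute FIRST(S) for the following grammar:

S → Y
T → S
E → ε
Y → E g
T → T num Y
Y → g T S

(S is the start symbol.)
{ 'g' }

To compute FIRST(S), examine every production with S on the left-hand side, reading each right-hand side left to right until a non-nullable symbol is reached.

FIRST sets of the other non-terminals involved (by the same procedure, iterated to a fixed point):
  FIRST(Y) = { 'g' }

From S → Y:
  - Y is a non-terminal: add FIRST(Y) \ {ε} = { 'g' }
    Y is not nullable, so stop

Collecting: FIRST(S) = { 'g' }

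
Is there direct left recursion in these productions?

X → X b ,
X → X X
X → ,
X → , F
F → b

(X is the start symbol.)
Yes, X is left-recursive

X → X b ,: LEFT RECURSIVE (starts with X)
X → X X: LEFT RECURSIVE (starts with X)
X → ,: starts with ','
X → , F: starts with ','
F → b: starts with b

The grammar has direct left recursion on: X.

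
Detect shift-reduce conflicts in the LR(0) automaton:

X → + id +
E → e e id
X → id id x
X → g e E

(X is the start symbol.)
No shift-reduce conflicts

A shift-reduce conflict occurs when an LR(0) state has both:
  - a complete (reduce) item [A → α .] (dot at the end), and
  - a shift item [B → β . c γ] (dot before a terminal).

Augment with X' → X and build the canonical LR(0) collection (I0 = CLOSURE({[X' → . X]}), then GOTO on every symbol after a dot until no new states appear). It has 14 states:
  I0: { [X → . + id +], [X → . g e E], [X → . id id x], [X' → . X] }  — shift
  I1: { [X → + . id +] }  — shift
  I2: { [X' → X .] }  — accept
  I3: { [X → g . e E] }  — shift
  I4: { [X → id . id x] }  — shift
  I5: { [X → id id . x] }  — shift
  I6: { [X → id id x .] }  — reduce
  I7: { [E → . e e id], [X → g e . E] }  — shift
  I8: { [X → g e E .] }  — reduce
  I9: { [E → e . e id] }  — shift
  I10: { [E → e e . id] }  — shift
  I11: { [E → e e id .] }  — reduce
  I12: { [X → + id . +] }  — shift
  I13: { [X → + id + .] }  — reduce

No state contains both a complete item and a shift item.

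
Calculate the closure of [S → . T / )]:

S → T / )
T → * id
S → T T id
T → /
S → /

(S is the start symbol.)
Start with: [S → . T / )]
  [S → . T / )] has the dot before T: add [T → . * id], [T → . /]
No further items can be added.

CLOSURE = { [S → . T / )], [T → . * id], [T → . /] }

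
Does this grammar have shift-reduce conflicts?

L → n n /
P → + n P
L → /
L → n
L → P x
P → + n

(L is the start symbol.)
A shift-reduce conflict occurs when an LR(0) state has both:
  - a complete (reduce) item [A → α .] (dot at the end), and
  - a shift item [B → β . c γ] (dot before a terminal).

Augment with L' → L and build the canonical LR(0) collection (I0 = CLOSURE({[L' → . L]}), then GOTO on every symbol after a dot until no new states appear). It has 11 states:
  I0: { [L → . /], [L → . P x], [L → . n n /], [L → . n], [L' → . L], [P → . + n P], [P → . + n] }  — shift
  I1: { [P → + . n P], [P → + . n] }  — shift
  I2: { [L → / .] }  — reduce
  I3: { [L' → L .] }  — accept
  I4: { [L → P . x] }  — shift
  I5: { [L → n . n /], [L → n .] }  — shift, reduce
  I6: { [L → n n . /] }  — shift
  I7: { [L → n n / .] }  — reduce
  I8: { [L → P x .] }  — reduce
  I9: { [P → + n . P], [P → + n .], [P → . + n P], [P → . + n] }  — shift, reduce
  I10: { [P → + n P .] }  — reduce

I5 contains reduce item [L → n .] and shift item [L → n . n /] — shift-reduce conflict.
I9 contains reduce item [P → + n .] and shift items [P → . + n], [P → . + n P] — shift-reduce conflict.

Answer: Yes — I5: [L → n .] vs [L → n . n /]; I9: [P → + n .] vs [P → . + n]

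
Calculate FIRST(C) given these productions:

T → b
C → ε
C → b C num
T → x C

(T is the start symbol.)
{ 'b', ε }

From C → ε:
  - ε-production, so ε ∈ FIRST(C)
From C → b C num:
  - b is a terminal: add 'b' and stop

Collecting: FIRST(C) = { 'b', ε }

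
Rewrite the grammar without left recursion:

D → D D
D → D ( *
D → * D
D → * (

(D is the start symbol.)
D is directly left-recursive. The standard transformation for
  A → A α₁ | ... | A α_m | β₁ | ... | β_n
is
  A  → β₁ A' | ... | β_n A'
  A' → α₁ A' | ... | α_m A' | ε

D → * D becomes D → * D D'
D → * ( becomes D → * ( D'
D → D D becomes D' → D D'
D → D ( * becomes D' → ( * D'
Add D' → ε

Resulting grammar:
D → * D D'
D → * ( D'
D' → D D'
D' → ( * D'
D' → ε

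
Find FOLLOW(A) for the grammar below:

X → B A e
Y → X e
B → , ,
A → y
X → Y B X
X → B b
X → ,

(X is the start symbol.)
{ 'e' }

To compute FOLLOW(A), find every occurrence of A on a right-hand side N → α A β: add FIRST(β) \ {ε}, and if β is empty or nullable also add FOLLOW(N). Iterate to a fixed point.

In X → B A e: A is followed by e, add FIRST(e) \ {ε} = { 'e' }

Taking the union: FOLLOW(A) = { 'e' }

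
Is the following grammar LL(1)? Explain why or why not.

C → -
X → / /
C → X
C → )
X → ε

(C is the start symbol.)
Relevant sets:
  FIRST(X) = { '/', ε }
  FOLLOW(C) = { $ }
  FOLLOW(X) = { $ }

For C:
  PREDICT(C → '-') = { '-' }
  PREDICT(C → X) = { $, '/' }
  PREDICT(C → ')') = { ')' }
For X:
  PREDICT(X → '/' '/') = { '/' }
  PREDICT(X → ε) = { $ }

All predict sets are disjoint. The grammar IS LL(1).

Answer: Yes, the grammar is LL(1).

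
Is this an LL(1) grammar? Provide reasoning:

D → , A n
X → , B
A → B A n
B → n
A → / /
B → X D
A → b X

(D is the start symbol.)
A grammar is LL(1) if for each non-terminal N with multiple productions, the predict sets of those productions are pairwise disjoint, where PREDICT(N → α) = (FIRST(α) \ {ε}) ∪ (FOLLOW(N) if α ⇒* ε).

Relevant sets:
  FIRST(B) = { ',', 'n' }
  FIRST(X) = { ',' }

For A:
  PREDICT(A → B A n) = { ',', 'n' }
  PREDICT(A → '/' '/') = { '/' }
  PREDICT(A → b X) = { 'b' }
For B:
  PREDICT(B → n) = { 'n' }
  PREDICT(B → X D) = { ',' }
D, X have a single production, so nothing to check there.

All predict sets are disjoint. The grammar IS LL(1).

Answer: Yes, the grammar is LL(1).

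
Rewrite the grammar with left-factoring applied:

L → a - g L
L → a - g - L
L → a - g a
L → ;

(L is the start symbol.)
Left-factoring transforms A → αβ₁ | αβ₂ into A → αA' and A' → β₁ | β₂
(α is the longest common prefix among the alternatives). Repeat until
no nonterminal has two alternatives with a common prefix.

Round 1: L has alternatives sharing prefix 'a - g'. Introduce L': L → a - g L'
  Add: L' → L
  Add: L' → - L
  Add: L' → a

No remaining common prefixes — done.

Resulting grammar:
L → a - g L'
L' → L
L' → - L
L' → a
L → ;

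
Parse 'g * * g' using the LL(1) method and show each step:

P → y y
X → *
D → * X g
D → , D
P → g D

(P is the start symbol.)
LL(1) parsing maintains a stack (initially the start symbol over $) and the input. At each step: if the stack top is a terminal, match it against the current input token; if it is a non-terminal N, replace it with the RHS of M[N, lookahead] (the unique production whose predict set contains the lookahead).

Stack is shown with the top on the left.

Stack    Input      Action
--------------------------
P $      g * * g $  output P → g D
g D $    g * * g $  match 'g'
D $      * * g $    output D → * X g
* X g $  * * g $    match '*'
X g $    * g $      output X → *
* g $    * g $      match '*'
g $      g $        match 'g'
$        $          accept

The string is accepted.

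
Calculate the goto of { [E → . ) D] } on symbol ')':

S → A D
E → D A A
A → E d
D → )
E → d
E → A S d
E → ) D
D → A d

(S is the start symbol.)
{ [A → . E d], [D → . )], [D → . A d], [E → ) . D], [E → . ) D], [E → . A S d], [E → . D A A], [E → . d] }

GOTO(I, ')') = CLOSURE({ [A → αX.β] : [A → α.Xβ] ∈ I, X = ')' })

Items with dot before ')', with the dot advanced:
  [E → . ) D] → [E → ) . D]
Closure of the advanced items:
  [E → ) . D] has the dot before D: add [D → . )], [D → . A d]
  [D → . A d] has the dot before A: add [A → . E d]
  [A → . E d] has the dot before E: add [E → . D A A], [E → . d], [E → . A S d], [E → . ) D]

GOTO = { [A → . E d], [D → . )], [D → . A d], [E → ) . D], [E → . ) D], [E → . A S d], [E → . D A A], [E → . d] }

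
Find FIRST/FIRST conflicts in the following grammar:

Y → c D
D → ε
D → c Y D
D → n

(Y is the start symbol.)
No FIRST/FIRST conflicts.

Productions for D:
  D → ε: FIRST = { ε }
  D → c Y D: FIRST = { 'c' }
  D → n: FIRST = { 'n' }
Y has only one production, so no FIRST/FIRST conflict is possible there.

All alternatives of each non-terminal have pairwise disjoint FIRST sets.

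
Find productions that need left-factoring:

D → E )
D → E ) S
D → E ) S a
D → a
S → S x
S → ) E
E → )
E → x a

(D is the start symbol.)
Yes, D has productions with common prefix 'E )'

Left-factoring is needed when two productions for the same non-terminal
share a common prefix on the right-hand side.

Productions for D:
  D → E )
  D → E ) S
  D → E ) S a
  D → a
Productions for S:
  S → S x
  S → ) E
Productions for E:
  E → )
  E → x a

Found common prefix 'E )' in productions for D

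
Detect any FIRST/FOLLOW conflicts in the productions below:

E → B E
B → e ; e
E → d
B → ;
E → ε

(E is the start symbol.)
No FIRST/FOLLOW conflicts.

Nullable non-terminals: E.
FIRST sets used below: FIRST(B) = { ';', 'e' }

E: nullable alternative(s) E → ε; FOLLOW(E) = { $ }
  E → B E: FIRST \ {ε} = { ';', 'e' } — disjoint from FOLLOW(E)
  E → d: FIRST \ {ε} = { 'd' } — disjoint from FOLLOW(E)
  E → ε: FIRST \ {ε} = { } — this is the only nullable alternative, skip

B has no nullable alternative, so no FIRST/FOLLOW check is needed there.

No FIRST/FOLLOW conflicts found.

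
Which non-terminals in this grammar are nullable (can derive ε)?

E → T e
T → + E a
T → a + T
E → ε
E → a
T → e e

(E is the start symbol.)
{ 'E' }

A non-terminal is nullable if it can derive ε (the empty string): either it has an ε-production, or it has a production whose right-hand side consists entirely of nullable non-terminals.

ε-productions: E → ε
So E is immediately nullable.
No further non-terminal can be added: every production for the remaining non-terminals contains a terminal or a non-nullable non-terminal.
Nullable = { 'E' }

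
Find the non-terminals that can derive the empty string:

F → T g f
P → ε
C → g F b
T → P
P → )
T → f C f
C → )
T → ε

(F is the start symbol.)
A non-terminal is nullable if it can derive ε (the empty string): either it has an ε-production, or it has a production whose right-hand side consists entirely of nullable non-terminals.

ε-productions: P → ε, T → ε
So P, T are immediately nullable.
No further non-terminal can be added: every production for the remaining non-terminals contains a terminal or a non-nullable non-terminal.
Nullable = { 'P', 'T' }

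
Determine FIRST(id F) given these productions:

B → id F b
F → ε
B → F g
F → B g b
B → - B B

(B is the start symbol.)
To compute FIRST(id F), process the symbols left to right:
Symbol id is a terminal. Add 'id' and stop.
FIRST(id F) = { 'id' }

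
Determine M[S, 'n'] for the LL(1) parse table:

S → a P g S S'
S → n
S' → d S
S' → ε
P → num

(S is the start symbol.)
To find M[S, 'n'], we find productions for S where 'n' is in the predict set (PREDICT(N → α) = (FIRST(α) \ {ε}) ∪ (FOLLOW(N) if α ⇒* ε)).

S → a P g S S': PREDICT = { 'a' }
S → n: PREDICT = { 'n' }
  'n' is in predict set, so this production goes in M[S, 'n']

M[S, 'n'] = S → n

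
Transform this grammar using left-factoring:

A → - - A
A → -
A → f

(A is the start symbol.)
Left-factoring transforms A → αβ₁ | αβ₂ into A → αA' and A' → β₁ | β₂
(α is the longest common prefix among the alternatives). Repeat until
no nonterminal has two alternatives with a common prefix.

Round 1: A has alternatives sharing prefix '-'. Introduce A': A → - A'
  Add: A' → - A
  Add: A' → ε

No remaining common prefixes — done.

Resulting grammar:
A → - A'
A' → - A
A' → ε
A → f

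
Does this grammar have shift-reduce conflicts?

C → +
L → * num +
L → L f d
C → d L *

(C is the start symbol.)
A shift-reduce conflict occurs when an LR(0) state has both:
  - a complete (reduce) item [A → α .] (dot at the end), and
  - a shift item [B → β . c γ] (dot before a terminal).

Augment with C' → C and build the canonical LR(0) collection (I0 = CLOSURE({[C' → . C]}), then GOTO on every symbol after a dot until no new states appear). It has 11 states:
  I0: { [C → . +], [C → . d L *], [C' → . C] }  — shift
  I1: { [C → + .] }  — reduce
  I2: { [C' → C .] }  — accept
  I3: { [C → d . L *], [L → . * num +], [L → . L f d] }  — shift
  I4: { [L → * . num +] }  — shift
  I5: { [C → d L . *], [L → L . f d] }  — shift
  I6: { [C → d L * .] }  — reduce
  I7: { [L → L f . d] }  — shift
  I8: { [L → L f d .] }  — reduce
  I9: { [L → * num . +] }  — shift
  I10: { [L → * num + .] }  — reduce

No state contains both a complete item and a shift item.

Answer: No shift-reduce conflicts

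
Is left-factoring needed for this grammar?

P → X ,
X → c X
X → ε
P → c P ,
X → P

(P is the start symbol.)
No, left-factoring is not needed

Left-factoring is needed when two productions for the same non-terminal
share a common prefix on the right-hand side.

Productions for P:
  P → X ,
  P → c P ,
Productions for X:
  X → c X
  X → ε
  X → P

No common prefixes found.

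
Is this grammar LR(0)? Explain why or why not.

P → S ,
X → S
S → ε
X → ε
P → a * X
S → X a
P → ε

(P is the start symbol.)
A grammar is LR(0) if no state in the canonical LR(0) collection has:
  - both a shift item (dot before a terminal) and a complete item (shift-reduce conflict), or
  - two or more complete items (reduce-reduce conflict; the accept item [P' → P .] counts as a complete item here).

Augment with P' → P and build the canonical LR(0) collection (I0 = CLOSURE({[P' → . P]}), then GOTO on every symbol after a dot until no new states appear). It has 10 states:
  I0: { [P → . S ,], [P → . a * X], [P → .], [P' → . P], [S → . X a], [S → .], [X → . S], [X → .] }  — shift, 3 reduces
  I1: { [P' → P .] }  — accept
  I2: { [P → S . ,], [X → S .] }  — shift, reduce
  I3: { [S → X . a] }  — shift
  I4: { [P → a . * X] }  — shift
  I5: { [P → a * . X], [S → . X a], [S → .], [X → . S], [X → .] }  — 2 reduces
  I6: { [X → S .] }  — reduce
  I7: { [P → a * X .], [S → X . a] }  — shift, reduce
  I8: { [S → X a .] }  — reduce
  I9: { [P → S , .] }  — reduce

Conflict in state I0:
  Shift-reduce conflict between [P → .] and [P → . a * X]
So the grammar is NOT LR(0).

Answer: No. Shift-reduce conflict between [P → .] and [P → . a * X]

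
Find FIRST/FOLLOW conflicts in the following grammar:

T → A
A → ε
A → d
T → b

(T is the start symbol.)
No FIRST/FOLLOW conflicts.

A FIRST/FOLLOW conflict occurs when a non-terminal N has a nullable alternative N → β (β ⇒* ε) and another alternative N → α with FIRST(α) ∩ FOLLOW(N) ≠ ∅: on such a lookahead the parser cannot decide between expanding α and letting N vanish via β.

Nullable non-terminals: A, T.
FIRST sets used below: FIRST(A) = { 'd', ε }

A: nullable alternative(s) A → ε; FOLLOW(A) = { $ }
  A → ε: FIRST \ {ε} = { } — this is the only nullable alternative, skip
  A → d: FIRST \ {ε} = { 'd' } — disjoint from FOLLOW(A)

T: nullable alternative(s) T → A; FOLLOW(T) = { $ }
  T → A: FIRST \ {ε} = { 'd' } — this is the only nullable alternative, skip
  T → b: FIRST \ {ε} = { 'b' } — disjoint from FOLLOW(T)

No FIRST/FOLLOW conflicts found.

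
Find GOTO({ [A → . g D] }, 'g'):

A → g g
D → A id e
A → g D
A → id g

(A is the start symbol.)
{ [A → . g D], [A → . g g], [A → . id g], [A → g . D], [D → . A id e] }

GOTO(I, 'g') = CLOSURE({ [A → αX.β] : [A → α.Xβ] ∈ I, X = 'g' })

Items with dot before 'g', with the dot advanced:
  [A → . g D] → [A → g . D]
Closure of the advanced items:
  [A → g . D] has the dot before D: add [D → . A id e]
  [D → . A id e] has the dot before A: add [A → . g g], [A → . g D], [A → . id g]

GOTO = { [A → . g D], [A → . g g], [A → . id g], [A → g . D], [D → . A id e] }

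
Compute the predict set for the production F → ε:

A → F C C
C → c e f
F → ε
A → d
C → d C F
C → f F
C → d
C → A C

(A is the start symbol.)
PREDICT(F → ε) = (FIRST(RHS) \ {ε}) ∪ (FOLLOW(F) if ε ∈ FIRST(RHS), i.e. RHS ⇒* ε)
The right-hand side is ε (FIRST(ε) = { ε }), so the predict set is FOLLOW(F) = { $, 'c', 'd', 'f' }
PREDICT(F → ε) = { $, 'c', 'd', 'f' }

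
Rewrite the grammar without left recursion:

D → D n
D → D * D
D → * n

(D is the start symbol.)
D → * n D'
D' → n D'
D' → * D D'
D' → ε

D is directly left-recursive. The standard transformation for
  A → A α₁ | ... | A α_m | β₁ | ... | β_n
is
  A  → β₁ A' | ... | β_n A'
  A' → α₁ A' | ... | α_m A' | ε

D → * n becomes D → * n D'
D → D n becomes D' → n D'
D → D * D becomes D' → * D D'
Add D' → ε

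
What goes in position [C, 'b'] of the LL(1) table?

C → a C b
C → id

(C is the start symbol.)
Empty (error entry)

To find M[C, 'b'], we find productions for C where 'b' is in the predict set (PREDICT(N → α) = (FIRST(α) \ {ε}) ∪ (FOLLOW(N) if α ⇒* ε)).

C → a C b: PREDICT = { 'a' }
C → id: PREDICT = { 'id' }

M[C, 'b'] is empty (no production applies)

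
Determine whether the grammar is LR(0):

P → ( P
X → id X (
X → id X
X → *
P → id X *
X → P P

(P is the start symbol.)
No. Shift-reduce conflict between [X → id X .] and [P → id X . *]

Augment with P' → P and build the canonical LR(0) collection (I0 = CLOSURE({[P' → . P]}), then GOTO on every symbol after a dot until no new states appear). It has 13 states:
  I0: { [P → . ( P], [P → . id X *], [P' → . P] }  — shift
  I1: { [P → ( . P], [P → . ( P], [P → . id X *] }  — shift
  I2: { [P' → P .] }  — accept
  I3: { [P → . ( P], [P → . id X *], [P → id . X *], [X → . *], [X → . P P], [X → . id X (], [X → . id X] }  — shift
  I4: { [X → * .] }  — reduce
  I5: { [P → . ( P], [P → . id X *], [X → P . P] }  — shift
  I6: { [P → id X . *] }  — shift
  I7: { [P → . ( P], [P → . id X *], [P → id . X *], [X → . *], [X → . P P], [X → . id X (], [X → . id X], [X → id . X (], [X → id . X] }  — shift
  I8: { [P → id X . *], [X → id X . (], [X → id X .] }  — shift, reduce
  I9: { [X → id X ( .] }  — reduce
  I10: { [P → id X * .] }  — reduce
  I11: { [X → P P .] }  — reduce
  I12: { [P → ( P .] }  — reduce

Conflict in state I8:
  Shift-reduce conflict between [X → id X .] and [P → id X . *]
So the grammar is NOT LR(0).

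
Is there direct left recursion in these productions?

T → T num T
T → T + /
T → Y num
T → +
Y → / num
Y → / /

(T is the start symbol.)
T → T num T: LEFT RECURSIVE (starts with T)
T → T + /: LEFT RECURSIVE (starts with T)
T → Y num: starts with Y
T → +: starts with '+'
Y → / num: starts with '/'
Y → / /: starts with '/'

The grammar has direct left recursion on: T.

Answer: Yes, T is left-recursive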